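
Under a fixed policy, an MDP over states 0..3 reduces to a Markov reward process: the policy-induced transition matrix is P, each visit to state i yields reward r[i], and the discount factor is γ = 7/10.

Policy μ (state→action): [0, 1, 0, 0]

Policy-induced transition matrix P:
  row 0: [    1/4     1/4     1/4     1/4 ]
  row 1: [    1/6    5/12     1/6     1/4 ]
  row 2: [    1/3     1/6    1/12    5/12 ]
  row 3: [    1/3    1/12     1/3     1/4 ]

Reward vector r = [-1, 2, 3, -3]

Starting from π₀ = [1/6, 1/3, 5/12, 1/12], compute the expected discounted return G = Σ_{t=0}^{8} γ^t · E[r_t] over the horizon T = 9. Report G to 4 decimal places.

G = 1.3217

t=0: π = [0.1667, 0.3333, 0.4167, 0.0833], E[r] = 1.5000, γ^t·E[r] = 1.500000, running G = 1.500000
t=1: π = [0.2639, 0.2569, 0.1597, 0.3194], E[r] = -0.2292, γ^t·E[r] = -0.160417, running G = 1.339583
t=2: π = [0.2685, 0.2263, 0.2286, 0.2766], E[r] = 0.0399, γ^t·E[r] = 0.019566, running G = 1.359149
t=3: π = [0.2732, 0.2226, 0.2161, 0.2881], E[r] = -0.0441, γ^t·E[r] = -0.015135, running G = 1.344014
t=4: π = [0.2735, 0.2211, 0.2194, 0.2860], E[r] = -0.0310, γ^t·E[r] = -0.007454, running G = 1.336560
t=5: π = [0.2737, 0.2209, 0.2188, 0.2866], E[r] = -0.0351, γ^t·E[r] = -0.005904, running G = 1.330656
t=6: π = [0.2737, 0.2208, 0.2190, 0.2865], E[r] = -0.0345, γ^t·E[r] = -0.004058, running G = 1.326597
t=7: π = [0.2737, 0.2208, 0.2190, 0.2865], E[r] = -0.0347, γ^t·E[r] = -0.002857, running G = 1.323740
t=8: π = [0.2737, 0.2208, 0.2190, 0.2865], E[r] = -0.0347, γ^t·E[r] = -0.001998, running G = 1.321742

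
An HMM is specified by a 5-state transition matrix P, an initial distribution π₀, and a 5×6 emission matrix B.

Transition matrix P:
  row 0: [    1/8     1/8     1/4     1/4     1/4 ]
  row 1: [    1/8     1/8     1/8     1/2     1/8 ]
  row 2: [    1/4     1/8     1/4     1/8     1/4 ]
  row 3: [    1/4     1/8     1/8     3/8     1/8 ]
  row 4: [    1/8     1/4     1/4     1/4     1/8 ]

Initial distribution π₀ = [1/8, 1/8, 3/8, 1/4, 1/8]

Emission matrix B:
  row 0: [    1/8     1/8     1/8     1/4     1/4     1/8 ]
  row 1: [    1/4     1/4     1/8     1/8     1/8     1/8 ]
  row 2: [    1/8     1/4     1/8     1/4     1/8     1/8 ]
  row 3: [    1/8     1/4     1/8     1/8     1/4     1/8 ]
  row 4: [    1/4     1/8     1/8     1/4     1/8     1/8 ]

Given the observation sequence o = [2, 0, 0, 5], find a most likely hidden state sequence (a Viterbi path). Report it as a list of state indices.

t=0: δ = [1.562e-02, 1.562e-02, 4.688e-02, 3.125e-02, 1.562e-02]  (obs o_0=2)
t=1: δ = [1.465e-03, 1.465e-03, 1.465e-03, 1.465e-03, 2.930e-03]  ψ = [2, 2, 2, 3, 2]  (obs o_1=0)
t=2: δ = [4.578e-05, 1.831e-04, 9.155e-05, 9.155e-05, 9.155e-05]  ψ = [2, 4, 4, 1, 0]  (obs o_2=0)
t=3: δ = [2.861e-06, 2.861e-06, 2.861e-06, 1.144e-05, 2.861e-06]  ψ = [1, 1, 1, 1, 1]  (obs o_3=5)
backtrack: best end state = 3; path = [2, 4, 1, 3]

path = [2, 4, 1, 3]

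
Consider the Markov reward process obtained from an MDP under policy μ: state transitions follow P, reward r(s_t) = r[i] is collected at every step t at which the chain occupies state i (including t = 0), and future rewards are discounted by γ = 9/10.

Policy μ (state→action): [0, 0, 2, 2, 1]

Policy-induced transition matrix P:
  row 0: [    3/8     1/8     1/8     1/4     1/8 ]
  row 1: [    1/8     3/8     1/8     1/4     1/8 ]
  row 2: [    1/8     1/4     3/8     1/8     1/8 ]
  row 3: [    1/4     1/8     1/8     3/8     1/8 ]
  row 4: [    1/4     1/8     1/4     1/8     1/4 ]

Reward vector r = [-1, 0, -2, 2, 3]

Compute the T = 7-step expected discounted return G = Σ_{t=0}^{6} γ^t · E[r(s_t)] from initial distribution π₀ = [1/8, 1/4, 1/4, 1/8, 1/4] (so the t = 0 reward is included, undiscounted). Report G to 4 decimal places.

t=0: π = [0.1250, 0.2500, 0.2500, 0.1250, 0.2500], E[r] = 0.3750, γ^t·E[r] = 0.375000, running G = 0.375000
t=1: π = [0.2031, 0.2188, 0.2188, 0.2031, 0.1563], E[r] = 0.2344, γ^t·E[r] = 0.210938, running G = 0.585938
t=2: π = [0.2207, 0.2070, 0.1992, 0.2285, 0.1445], E[r] = 0.2715, γ^t·E[r] = 0.219902, running G = 0.805840
t=3: π = [0.2268, 0.2017, 0.1929, 0.2356, 0.1431], E[r] = 0.2878, γ^t·E[r] = 0.209837, running G = 1.015677
t=4: π = [0.2290, 0.1995, 0.1911, 0.2375, 0.1429], E[r] = 0.2923, γ^t·E[r] = 0.191796, running G = 1.207473
t=5: π = [0.2298, 0.1988, 0.1906, 0.2379, 0.1429], E[r] = 0.2934, γ^t·E[r] = 0.173236, running G = 1.380709
t=6: π = [0.2300, 0.1985, 0.1905, 0.2381, 0.1429], E[r] = 0.2936, γ^t·E[r] = 0.156031, running G = 1.536740

G = 1.5367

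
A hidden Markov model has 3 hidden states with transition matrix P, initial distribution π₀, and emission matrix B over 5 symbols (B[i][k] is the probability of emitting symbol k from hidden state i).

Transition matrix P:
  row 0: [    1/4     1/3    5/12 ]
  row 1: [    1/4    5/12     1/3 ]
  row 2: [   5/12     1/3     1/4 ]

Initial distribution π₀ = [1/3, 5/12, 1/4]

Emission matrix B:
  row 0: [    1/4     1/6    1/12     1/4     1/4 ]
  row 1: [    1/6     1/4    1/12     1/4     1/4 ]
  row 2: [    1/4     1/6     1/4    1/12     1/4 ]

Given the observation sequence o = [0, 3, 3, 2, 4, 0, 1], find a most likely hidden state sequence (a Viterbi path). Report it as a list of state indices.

t=0: δ = [8.333e-02, 6.944e-02, 6.250e-02]  (obs o_0=0)
t=1: δ = [6.510e-03, 7.234e-03, 2.894e-03]  ψ = [2, 1, 0]  (obs o_1=3)
t=2: δ = [4.521e-04, 7.535e-04, 2.261e-04]  ψ = [1, 1, 0]  (obs o_2=3)
t=3: δ = [1.570e-05, 2.616e-05, 6.279e-05]  ψ = [1, 1, 1]  (obs o_3=2)
t=4: δ = [6.541e-06, 5.233e-06, 3.925e-06]  ψ = [2, 2, 2]  (obs o_4=4)
t=5: δ = [4.088e-07, 3.634e-07, 6.814e-07]  ψ = [0, 0, 0]  (obs o_5=0)
t=6: δ = [4.732e-08, 5.678e-08, 2.839e-08]  ψ = [2, 2, 0]  (obs o_6=1)
backtrack: best end state = 1; path = [1, 1, 1, 2, 0, 2, 1]

path = [1, 1, 1, 2, 0, 2, 1]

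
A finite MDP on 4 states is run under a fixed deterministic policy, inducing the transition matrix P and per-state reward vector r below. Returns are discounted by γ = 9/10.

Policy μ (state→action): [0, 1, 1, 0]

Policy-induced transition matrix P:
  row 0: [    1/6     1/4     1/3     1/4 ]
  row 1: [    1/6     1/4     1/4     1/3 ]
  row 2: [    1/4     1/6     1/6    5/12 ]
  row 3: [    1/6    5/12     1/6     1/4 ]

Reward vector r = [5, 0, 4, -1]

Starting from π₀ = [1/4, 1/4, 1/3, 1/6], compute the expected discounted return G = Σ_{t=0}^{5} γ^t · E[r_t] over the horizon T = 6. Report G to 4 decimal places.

t=0: π = [0.2500, 0.2500, 0.3333, 0.1667], E[r] = 2.4167, γ^t·E[r] = 2.416667, running G = 2.416667
t=1: π = [0.1944, 0.2500, 0.2292, 0.3264], E[r] = 1.5625, γ^t·E[r] = 1.406250, running G = 3.822917
t=2: π = [0.1858, 0.2853, 0.2199, 0.3090], E[r] = 1.4994, γ^t·E[r] = 1.214531, running G = 5.037448
t=3: π = [0.1850, 0.2832, 0.2214, 0.3104], E[r] = 1.5001, γ^t·E[r] = 1.093605, running G = 6.131053
t=4: π = [0.1851, 0.2833, 0.2211, 0.3105], E[r] = 1.4995, γ^t·E[r] = 0.983805, running G = 7.114858
t=5: π = [0.1851, 0.2833, 0.2211, 0.3105], E[r] = 1.4995, γ^t·E[r] = 0.885444, running G = 8.000302

G = 8.0003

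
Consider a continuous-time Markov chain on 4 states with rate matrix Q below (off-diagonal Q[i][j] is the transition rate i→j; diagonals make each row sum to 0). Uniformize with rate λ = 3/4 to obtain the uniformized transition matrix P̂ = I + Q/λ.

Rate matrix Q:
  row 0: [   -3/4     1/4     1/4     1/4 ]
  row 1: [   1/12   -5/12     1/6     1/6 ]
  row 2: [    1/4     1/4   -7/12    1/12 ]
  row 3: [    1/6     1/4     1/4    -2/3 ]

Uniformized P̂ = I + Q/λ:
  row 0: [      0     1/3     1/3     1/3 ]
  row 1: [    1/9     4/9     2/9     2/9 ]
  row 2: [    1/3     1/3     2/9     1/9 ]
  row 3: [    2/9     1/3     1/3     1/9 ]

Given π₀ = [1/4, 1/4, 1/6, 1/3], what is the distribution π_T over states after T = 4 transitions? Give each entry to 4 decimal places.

π = [0.1720, 0.3750, 0.2625, 0.1905]

t=0: π = [0.2500, 0.2500, 0.1667, 0.3333]
t=1: π = [0.1574, 0.3611, 0.2870, 0.1944]
t=2: π = [0.1790, 0.3735, 0.2613, 0.1862]
t=3: π = [0.1700, 0.3748, 0.2628, 0.1924]
t=4: π = [0.1720, 0.3750, 0.2625, 0.1905]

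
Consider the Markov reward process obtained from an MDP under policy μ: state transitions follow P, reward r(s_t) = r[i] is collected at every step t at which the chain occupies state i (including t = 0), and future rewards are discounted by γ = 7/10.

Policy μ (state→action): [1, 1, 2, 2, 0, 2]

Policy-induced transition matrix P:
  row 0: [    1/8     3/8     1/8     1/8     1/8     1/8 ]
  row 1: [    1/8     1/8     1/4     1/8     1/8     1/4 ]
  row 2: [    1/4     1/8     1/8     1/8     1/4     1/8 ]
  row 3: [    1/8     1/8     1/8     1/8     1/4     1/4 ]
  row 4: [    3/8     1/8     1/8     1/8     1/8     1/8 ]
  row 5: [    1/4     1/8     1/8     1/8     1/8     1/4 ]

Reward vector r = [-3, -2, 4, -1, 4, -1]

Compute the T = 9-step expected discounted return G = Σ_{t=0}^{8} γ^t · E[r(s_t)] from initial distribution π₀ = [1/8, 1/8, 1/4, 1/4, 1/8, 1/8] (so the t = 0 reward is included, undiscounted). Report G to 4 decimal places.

G = 0.4518

t=0: π = [0.1250, 0.1250, 0.2500, 0.2500, 0.1250, 0.1250], E[r] = 0.5000, γ^t·E[r] = 0.500000, running G = 0.500000
t=1: π = [0.2031, 0.1563, 0.1406, 0.1250, 0.1875, 0.1875], E[r] = 0.0781, γ^t·E[r] = 0.054688, running G = 0.554688
t=2: π = [0.2129, 0.1758, 0.1445, 0.1250, 0.1582, 0.1836], E[r] = -0.0879, γ^t·E[r] = -0.043066, running G = 0.511621
t=3: π = [0.2056, 0.1782, 0.1470, 0.1250, 0.1587, 0.1855], E[r] = -0.0610, γ^t·E[r] = -0.020935, running G = 0.490686
t=4: π = [0.2062, 0.1764, 0.1473, 0.1250, 0.1590, 0.1861], E[r] = -0.0575, γ^t·E[r] = -0.013805, running G = 0.476881
t=5: π = [0.2064, 0.1766, 0.1470, 0.1250, 0.1590, 0.1859], E[r] = -0.0590, γ^t·E[r] = -0.009913, running G = 0.466968
t=6: π = [0.2064, 0.1766, 0.1471, 0.1250, 0.1590, 0.1859], E[r] = -0.0590, γ^t·E[r] = -0.006940, running G = 0.460028
t=7: π = [0.2064, 0.1766, 0.1471, 0.1250, 0.1590, 0.1859], E[r] = -0.0589, γ^t·E[r] = -0.004853, running G = 0.455175
t=8: π = [0.2064, 0.1766, 0.1471, 0.1250, 0.1590, 0.1859], E[r] = -0.0589, γ^t·E[r] = -0.003397, running G = 0.451778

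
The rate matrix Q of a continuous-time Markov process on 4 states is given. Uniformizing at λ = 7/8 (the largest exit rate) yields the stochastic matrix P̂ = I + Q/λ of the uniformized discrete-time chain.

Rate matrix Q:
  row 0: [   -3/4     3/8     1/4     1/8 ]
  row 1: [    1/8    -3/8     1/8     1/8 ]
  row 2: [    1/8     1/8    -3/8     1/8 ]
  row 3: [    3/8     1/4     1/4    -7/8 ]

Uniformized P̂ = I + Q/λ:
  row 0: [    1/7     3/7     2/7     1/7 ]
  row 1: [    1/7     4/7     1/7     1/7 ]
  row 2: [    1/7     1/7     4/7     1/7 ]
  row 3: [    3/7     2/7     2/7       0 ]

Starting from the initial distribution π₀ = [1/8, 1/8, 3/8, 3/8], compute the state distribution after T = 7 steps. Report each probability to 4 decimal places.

t=0: π = [0.1250, 0.1250, 0.3750, 0.3750]
t=1: π = [0.2500, 0.2857, 0.3750, 0.0893]
t=2: π = [0.1684, 0.3495, 0.3520, 0.1301]
t=3: π = [0.1800, 0.3593, 0.3364, 0.1243]
t=4: π = [0.1784, 0.3660, 0.3305, 0.1251]
t=5: π = [0.1786, 0.3686, 0.3278, 0.1250]
t=6: π = [0.1786, 0.3697, 0.3267, 0.1250]
t=7: π = [0.1786, 0.3702, 0.3263, 0.1250]

π = [0.1786, 0.3702, 0.3263, 0.1250]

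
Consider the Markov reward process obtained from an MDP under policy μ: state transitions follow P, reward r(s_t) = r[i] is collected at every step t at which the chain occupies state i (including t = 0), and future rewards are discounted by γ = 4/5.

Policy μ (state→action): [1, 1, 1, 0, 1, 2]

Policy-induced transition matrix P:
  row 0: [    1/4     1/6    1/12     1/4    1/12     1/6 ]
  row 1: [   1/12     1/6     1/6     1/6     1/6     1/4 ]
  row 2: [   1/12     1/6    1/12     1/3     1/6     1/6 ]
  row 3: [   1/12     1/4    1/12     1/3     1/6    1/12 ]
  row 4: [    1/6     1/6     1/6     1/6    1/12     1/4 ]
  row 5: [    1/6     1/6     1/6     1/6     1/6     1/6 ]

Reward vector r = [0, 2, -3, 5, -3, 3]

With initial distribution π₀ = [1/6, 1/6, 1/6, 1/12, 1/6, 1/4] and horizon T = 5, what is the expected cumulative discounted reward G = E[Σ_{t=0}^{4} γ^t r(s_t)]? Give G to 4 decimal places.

t=0: π = [0.1667, 0.1667, 0.1667, 0.0833, 0.1667, 0.2500], E[r] = 0.5000, γ^t·E[r] = 0.500000, running G = 0.500000
t=1: π = [0.1458, 0.1736, 0.1319, 0.2222, 0.1389, 0.1875], E[r] = 1.2083, γ^t·E[r] = 0.966667, running G = 1.466667
t=2: π = [0.1348, 0.1852, 0.1250, 0.2378, 0.1429, 0.1742], E[r] = 1.2784, γ^t·E[r] = 0.818148, running G = 2.284815
t=3: π = [0.1322, 0.1865, 0.1252, 0.2384, 0.1435, 0.1742], E[r] = 1.2813, γ^t·E[r] = 0.656025, running G = 2.940840
t=4: π = [0.1318, 0.1865, 0.1253, 0.2383, 0.1437, 0.1743], E[r] = 1.2803, γ^t·E[r] = 0.524397, running G = 3.465236

G = 3.4652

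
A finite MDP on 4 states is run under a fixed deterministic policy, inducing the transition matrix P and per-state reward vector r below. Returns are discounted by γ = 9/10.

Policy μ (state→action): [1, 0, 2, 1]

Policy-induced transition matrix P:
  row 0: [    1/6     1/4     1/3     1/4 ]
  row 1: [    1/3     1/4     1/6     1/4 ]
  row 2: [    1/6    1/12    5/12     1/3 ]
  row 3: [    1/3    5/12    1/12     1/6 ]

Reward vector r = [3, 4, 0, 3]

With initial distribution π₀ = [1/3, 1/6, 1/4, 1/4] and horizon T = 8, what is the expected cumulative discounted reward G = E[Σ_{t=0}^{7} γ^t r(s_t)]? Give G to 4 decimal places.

t=0: π = [0.3333, 0.1667, 0.2500, 0.2500], E[r] = 2.4167, γ^t·E[r] = 2.416667, running G = 2.416667
t=1: π = [0.2361, 0.2500, 0.2639, 0.2500], E[r] = 2.4583, γ^t·E[r] = 2.212500, running G = 4.629167
t=2: π = [0.2500, 0.2477, 0.2512, 0.2512], E[r] = 2.4942, γ^t·E[r] = 2.020313, running G = 6.649479
t=3: π = [0.2498, 0.2500, 0.2502, 0.2500], E[r] = 2.4994, γ^t·E[r] = 1.822078, running G = 8.471557
t=4: π = [0.2500, 0.2500, 0.2500, 0.2500], E[r] = 2.4999, γ^t·E[r] = 1.640197, running G = 10.111755
t=5: π = [0.2500, 0.2500, 0.2500, 0.2500], E[r] = 2.5000, γ^t·E[r] = 1.476220, running G = 11.587975
t=6: π = [0.2500, 0.2500, 0.2500, 0.2500], E[r] = 2.5000, γ^t·E[r] = 1.328602, running G = 12.916577
t=7: π = [0.2500, 0.2500, 0.2500, 0.2500], E[r] = 2.5000, γ^t·E[r] = 1.195742, running G = 14.112319

G = 14.1123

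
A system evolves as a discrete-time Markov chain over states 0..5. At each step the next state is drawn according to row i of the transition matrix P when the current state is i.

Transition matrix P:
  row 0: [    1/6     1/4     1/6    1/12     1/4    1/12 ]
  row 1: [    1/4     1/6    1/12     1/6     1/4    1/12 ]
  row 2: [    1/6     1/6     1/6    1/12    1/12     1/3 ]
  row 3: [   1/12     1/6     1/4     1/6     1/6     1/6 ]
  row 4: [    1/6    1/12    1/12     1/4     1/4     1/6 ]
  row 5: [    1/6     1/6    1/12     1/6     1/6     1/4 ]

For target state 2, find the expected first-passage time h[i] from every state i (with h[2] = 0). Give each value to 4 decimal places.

First-step conditioning: h[2] = 0; for i ≠ 2, h[i] = 1 + Σ_k P[i][k]·h[k].
  h[0] = 1 + 1/6·h[0] + 1/4·h[1] + 1/12·h[3] + 1/4·h[4] + 1/12·h[5]
  h[1] = 1 + 1/4·h[0] + 1/6·h[1] + 1/6·h[3] + 1/4·h[4] + 1/12·h[5]
  h[3] = 1 + 1/12·h[0] + 1/6·h[1] + 1/6·h[3] + 1/6·h[4] + 1/6·h[5]
  h[4] = 1 + 1/6·h[0] + 1/12·h[1] + 1/4·h[3] + 1/4·h[4] + 1/6·h[5]
  h[5] = 1 + 1/6·h[0] + 1/6·h[1] + 1/6·h[3] + 1/6·h[4] + 1/4·h[5]
Solving the 5×5 linear system over states ≠ 2 gives exactly h = [924/125, 18777/2375, 0, 15873/2375, 18648/2375, 18912/2375] (h[2] = 0 is the target).

h = [7.3920, 7.9061, 0.0000, 6.6834, 7.8518, 7.9629]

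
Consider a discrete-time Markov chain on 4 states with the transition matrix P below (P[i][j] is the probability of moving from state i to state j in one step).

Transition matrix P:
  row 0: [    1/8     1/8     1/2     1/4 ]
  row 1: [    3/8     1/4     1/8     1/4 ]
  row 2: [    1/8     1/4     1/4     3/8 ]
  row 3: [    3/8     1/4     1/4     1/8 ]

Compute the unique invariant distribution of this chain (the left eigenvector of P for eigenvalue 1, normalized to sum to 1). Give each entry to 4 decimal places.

Balance equations π_j = Σ_i π_i·P[i][j]:
  π_0 = 1/8·π_0 + 3/8·π_1 + 1/8·π_2 + 3/8·π_3
  π_1 = 1/8·π_0 + 1/4·π_1 + 1/4·π_2 + 1/4·π_3
  π_2 = 1/2·π_0 + 1/8·π_1 + 1/4·π_2 + 1/4·π_3
  normalize: π_0 + π_1 + π_2 + π_3 = 1
Solving the linear system gives exactly π = [82/337, 74/337, 191/674, 171/674].

π = [0.2433, 0.2196, 0.2834, 0.2537]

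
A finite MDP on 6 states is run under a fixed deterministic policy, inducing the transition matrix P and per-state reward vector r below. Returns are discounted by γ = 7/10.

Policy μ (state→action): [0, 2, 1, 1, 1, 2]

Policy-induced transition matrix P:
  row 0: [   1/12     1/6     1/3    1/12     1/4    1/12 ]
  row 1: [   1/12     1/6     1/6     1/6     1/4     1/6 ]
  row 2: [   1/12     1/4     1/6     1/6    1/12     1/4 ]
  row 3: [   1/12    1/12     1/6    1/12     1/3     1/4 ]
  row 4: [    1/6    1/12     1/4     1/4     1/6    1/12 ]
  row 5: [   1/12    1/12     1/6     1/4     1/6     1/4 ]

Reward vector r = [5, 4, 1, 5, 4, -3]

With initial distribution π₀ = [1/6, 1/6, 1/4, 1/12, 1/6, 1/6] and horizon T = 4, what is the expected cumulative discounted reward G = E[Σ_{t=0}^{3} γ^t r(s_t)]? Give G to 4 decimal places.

G = 5.9600

t=0: π = [0.1667, 0.1667, 0.2500, 0.0833, 0.1667, 0.1667], E[r] = 2.3333, γ^t·E[r] = 2.333333, running G = 2.333333
t=1: π = [0.0972, 0.1528, 0.2083, 0.1736, 0.1875, 0.1806], E[r] = 2.3819, γ^t·E[r] = 1.667361, running G = 4.000694
t=2: π = [0.0990, 0.1389, 0.1985, 0.1748, 0.1991, 0.1898], E[r] = 2.3495, γ^t·E[r] = 1.151273, running G = 5.151968
t=3: π = [0.0999, 0.1362, 0.1997, 0.1763, 0.1991, 0.1888], E[r] = 2.3557, γ^t·E[r] = 0.807992, running G = 5.959960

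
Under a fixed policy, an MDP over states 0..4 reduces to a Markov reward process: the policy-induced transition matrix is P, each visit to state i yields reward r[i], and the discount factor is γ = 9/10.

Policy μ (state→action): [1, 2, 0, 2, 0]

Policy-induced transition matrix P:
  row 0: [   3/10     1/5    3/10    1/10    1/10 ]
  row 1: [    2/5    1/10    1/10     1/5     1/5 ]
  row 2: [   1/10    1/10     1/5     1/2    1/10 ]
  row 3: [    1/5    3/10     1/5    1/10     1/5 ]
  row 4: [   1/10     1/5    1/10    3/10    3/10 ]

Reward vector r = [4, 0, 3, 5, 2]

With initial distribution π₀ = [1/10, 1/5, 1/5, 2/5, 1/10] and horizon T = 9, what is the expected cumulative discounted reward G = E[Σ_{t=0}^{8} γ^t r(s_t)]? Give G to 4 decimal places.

G = 18.2451

t=0: π = [0.1000, 0.2000, 0.2000, 0.4000, 0.1000], E[r] = 3.2000, γ^t·E[r] = 3.200000, running G = 3.200000
t=1: π = [0.2200, 0.2000, 0.1800, 0.2200, 0.1800], E[r] = 2.8800, γ^t·E[r] = 2.592000, running G = 5.792000
t=2: π = [0.2260, 0.1840, 0.1840, 0.2280, 0.1780], E[r] = 2.9520, γ^t·E[r] = 2.391120, running G = 8.183120
t=3: π = [0.2232, 0.1860, 0.1864, 0.2276, 0.1768], E[r] = 2.9436, γ^t·E[r] = 2.145884, running G = 10.329004
t=4: π = [0.2232, 0.1855, 0.1860, 0.2285, 0.1767], E[r] = 2.9470, γ^t·E[r] = 1.933500, running G = 12.262505
t=5: π = [0.2231, 0.1857, 0.1861, 0.2283, 0.1767], E[r] = 2.9459, γ^t·E[r] = 1.739546, running G = 14.002051
t=6: π = [0.2232, 0.1857, 0.1861, 0.2284, 0.1768], E[r] = 2.9462, γ^t·E[r] = 1.565720, running G = 15.567771
t=7: π = [0.2232, 0.1857, 0.1861, 0.2283, 0.1768], E[r] = 2.9461, γ^t·E[r] = 1.409116, running G = 16.976886
t=8: π = [0.2232, 0.1857, 0.1861, 0.2283, 0.1768], E[r] = 2.9461, γ^t·E[r] = 1.268212, running G = 18.245098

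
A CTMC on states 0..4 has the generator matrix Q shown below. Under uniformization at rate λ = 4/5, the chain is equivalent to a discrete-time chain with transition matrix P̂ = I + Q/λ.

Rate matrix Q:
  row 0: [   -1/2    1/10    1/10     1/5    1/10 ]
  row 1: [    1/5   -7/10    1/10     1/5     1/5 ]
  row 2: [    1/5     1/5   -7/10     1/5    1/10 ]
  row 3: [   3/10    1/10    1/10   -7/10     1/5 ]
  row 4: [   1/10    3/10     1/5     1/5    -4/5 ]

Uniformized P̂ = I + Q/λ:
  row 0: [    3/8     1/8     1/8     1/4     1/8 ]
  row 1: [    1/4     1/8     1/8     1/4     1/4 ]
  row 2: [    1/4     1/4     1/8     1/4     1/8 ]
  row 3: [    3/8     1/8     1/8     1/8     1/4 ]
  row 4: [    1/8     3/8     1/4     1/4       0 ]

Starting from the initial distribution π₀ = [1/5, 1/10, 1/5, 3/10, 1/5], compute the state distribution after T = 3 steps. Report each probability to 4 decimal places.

t=0: π = [0.2000, 0.1000, 0.2000, 0.3000, 0.2000]
t=1: π = [0.2875, 0.2000, 0.1500, 0.2125, 0.1500]
t=2: π = [0.2938, 0.1813, 0.1438, 0.2234, 0.1578]
t=3: π = [0.2949, 0.1824, 0.1447, 0.2221, 0.1559]

π = [0.2949, 0.1824, 0.1447, 0.2221, 0.1559]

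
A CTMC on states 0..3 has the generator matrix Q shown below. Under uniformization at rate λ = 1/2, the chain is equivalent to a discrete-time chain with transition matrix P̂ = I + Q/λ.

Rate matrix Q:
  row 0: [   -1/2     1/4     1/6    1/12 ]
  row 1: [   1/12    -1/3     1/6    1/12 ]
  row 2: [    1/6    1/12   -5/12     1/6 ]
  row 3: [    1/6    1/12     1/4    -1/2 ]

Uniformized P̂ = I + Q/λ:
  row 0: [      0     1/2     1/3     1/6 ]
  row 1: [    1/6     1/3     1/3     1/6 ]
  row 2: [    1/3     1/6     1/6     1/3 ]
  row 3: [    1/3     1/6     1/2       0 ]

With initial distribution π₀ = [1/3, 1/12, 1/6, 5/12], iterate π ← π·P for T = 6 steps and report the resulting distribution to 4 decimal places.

π = [0.2143, 0.2857, 0.3122, 0.1878]

t=0: π = [0.3333, 0.0833, 0.1667, 0.4167]
t=1: π = [0.2083, 0.2917, 0.3750, 0.1250]
t=2: π = [0.2153, 0.2847, 0.2917, 0.2083]
t=3: π = [0.2141, 0.2859, 0.3194, 0.1806]
t=4: π = [0.2143, 0.2857, 0.3102, 0.1898]
t=5: π = [0.2143, 0.2857, 0.3133, 0.1867]
t=6: π = [0.2143, 0.2857, 0.3122, 0.1878]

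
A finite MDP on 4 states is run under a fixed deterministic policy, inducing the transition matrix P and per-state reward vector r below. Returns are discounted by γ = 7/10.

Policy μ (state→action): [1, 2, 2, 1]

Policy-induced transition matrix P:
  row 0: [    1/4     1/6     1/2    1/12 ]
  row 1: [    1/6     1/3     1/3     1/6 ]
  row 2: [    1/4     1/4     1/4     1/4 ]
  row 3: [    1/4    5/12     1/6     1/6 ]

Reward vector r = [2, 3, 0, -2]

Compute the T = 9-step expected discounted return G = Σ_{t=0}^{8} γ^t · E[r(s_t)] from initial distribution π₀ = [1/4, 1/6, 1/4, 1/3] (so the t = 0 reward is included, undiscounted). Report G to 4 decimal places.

G = 2.4896

t=0: π = [0.2500, 0.1667, 0.2500, 0.3333], E[r] = 0.3333, γ^t·E[r] = 0.333333, running G = 0.333333
t=1: π = [0.2361, 0.2986, 0.2986, 0.1667], E[r] = 1.0347, γ^t·E[r] = 0.724306, running G = 1.057639
t=2: π = [0.2251, 0.2830, 0.3200, 0.1719], E[r] = 0.9554, γ^t·E[r] = 0.468166, running G = 1.525804
t=3: π = [0.2264, 0.2835, 0.3155, 0.1746], E[r] = 0.9541, γ^t·E[r] = 0.327253, running G = 1.853057
t=4: π = [0.2264, 0.2839, 0.3157, 0.1741], E[r] = 0.9561, γ^t·E[r] = 0.229564, running G = 2.082621
t=5: π = [0.2263, 0.2838, 0.3157, 0.1741], E[r] = 0.9559, γ^t·E[r] = 0.160656, running G = 2.243278
t=6: π = [0.2263, 0.2838, 0.3157, 0.1741], E[r] = 0.9559, γ^t·E[r] = 0.112459, running G = 2.355737
t=7: π = [0.2263, 0.2838, 0.3157, 0.1741], E[r] = 0.9559, γ^t·E[r] = 0.078722, running G = 2.434458
t=8: π = [0.2263, 0.2838, 0.3157, 0.1741], E[r] = 0.9559, γ^t·E[r] = 0.055105, running G = 2.489564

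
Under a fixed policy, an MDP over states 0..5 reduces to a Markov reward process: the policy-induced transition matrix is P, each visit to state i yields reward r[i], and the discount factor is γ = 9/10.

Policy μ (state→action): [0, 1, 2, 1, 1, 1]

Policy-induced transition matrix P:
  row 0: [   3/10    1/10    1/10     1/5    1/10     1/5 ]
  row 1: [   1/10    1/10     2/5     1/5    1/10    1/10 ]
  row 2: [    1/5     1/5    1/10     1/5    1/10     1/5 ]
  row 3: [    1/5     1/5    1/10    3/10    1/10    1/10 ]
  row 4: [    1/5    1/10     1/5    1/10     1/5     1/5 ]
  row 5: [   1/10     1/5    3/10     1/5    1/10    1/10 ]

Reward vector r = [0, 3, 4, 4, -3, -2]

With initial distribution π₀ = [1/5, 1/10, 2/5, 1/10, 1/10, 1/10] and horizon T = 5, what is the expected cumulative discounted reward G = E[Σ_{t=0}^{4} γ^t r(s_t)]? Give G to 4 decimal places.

G = 6.0582

t=0: π = [0.2000, 0.1000, 0.4000, 0.1000, 0.1000, 0.1000], E[r] = 1.8000, γ^t·E[r] = 1.800000, running G = 1.800000
t=1: π = [0.2000, 0.1600, 0.1600, 0.2000, 0.1100, 0.1700], E[r] = 1.2500, γ^t·E[r] = 1.125000, running G = 2.925000
t=2: π = [0.1870, 0.1530, 0.1930, 0.2090, 0.1110, 0.1470], E[r] = 1.4400, γ^t·E[r] = 1.166400, running G = 4.091400
t=3: π = [0.1887, 0.1549, 0.1864, 0.2098, 0.1111, 0.1491], E[r] = 1.4180, γ^t·E[r] = 1.033722, running G = 5.125122
t=4: π = [0.1885, 0.1545, 0.1874, 0.2099, 0.1111, 0.1486], E[r] = 1.4221, γ^t·E[r] = 0.933040, running G = 6.058162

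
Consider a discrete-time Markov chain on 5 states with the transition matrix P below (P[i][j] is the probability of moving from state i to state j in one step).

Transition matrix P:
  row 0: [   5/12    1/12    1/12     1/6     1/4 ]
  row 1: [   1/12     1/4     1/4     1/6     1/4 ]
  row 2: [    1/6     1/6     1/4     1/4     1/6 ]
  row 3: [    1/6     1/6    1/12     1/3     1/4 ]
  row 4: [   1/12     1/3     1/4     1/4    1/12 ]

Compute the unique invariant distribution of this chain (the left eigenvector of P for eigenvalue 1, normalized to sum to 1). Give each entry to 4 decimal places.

π = [0.1774, 0.2023, 0.1807, 0.2382, 0.2014]

Balance equations π_j = Σ_i π_i·P[i][j]:
  π_0 = 5/12·π_0 + 1/12·π_1 + 1/6·π_2 + 1/6·π_3 + 1/12·π_4
  π_1 = 1/12·π_0 + 1/4·π_1 + 1/6·π_2 + 1/6·π_3 + 1/3·π_4
  π_2 = 1/12·π_0 + 1/4·π_1 + 1/4·π_2 + 1/12·π_3 + 1/4·π_4
  π_3 = 1/6·π_0 + 1/6·π_1 + 1/4·π_2 + 1/3·π_3 + 1/4·π_4
  normalize: π_0 + π_1 + π_2 + π_3 + π_4 = 1
Solving the linear system gives exactly π = [2475/13954, 2823/13954, 1261/6977, 1662/6977, 1405/6977].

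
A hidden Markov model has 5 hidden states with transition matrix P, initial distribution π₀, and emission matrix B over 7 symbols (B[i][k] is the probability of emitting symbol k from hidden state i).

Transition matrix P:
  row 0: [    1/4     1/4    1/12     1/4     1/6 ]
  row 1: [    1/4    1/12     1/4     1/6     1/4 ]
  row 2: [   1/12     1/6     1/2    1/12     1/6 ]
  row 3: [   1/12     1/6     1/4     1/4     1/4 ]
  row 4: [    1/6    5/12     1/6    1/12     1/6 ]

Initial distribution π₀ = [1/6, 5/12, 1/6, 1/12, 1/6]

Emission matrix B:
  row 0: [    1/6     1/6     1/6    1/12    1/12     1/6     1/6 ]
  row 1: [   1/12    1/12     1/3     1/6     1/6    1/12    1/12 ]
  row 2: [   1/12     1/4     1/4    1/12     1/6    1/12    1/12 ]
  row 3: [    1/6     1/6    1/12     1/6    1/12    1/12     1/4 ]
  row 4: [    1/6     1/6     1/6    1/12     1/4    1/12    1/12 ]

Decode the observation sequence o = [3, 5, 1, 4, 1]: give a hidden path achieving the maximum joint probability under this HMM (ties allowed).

t=0: δ = [1.389e-02, 6.944e-02, 1.389e-02, 1.389e-02, 1.389e-02]  (obs o_0=3)
t=1: δ = [2.894e-03, 4.823e-04, 1.447e-03, 9.645e-04, 1.447e-03]  ψ = [1, 1, 1, 1, 1]  (obs o_1=5)
t=2: δ = [1.206e-04, 6.028e-05, 1.808e-04, 1.206e-04, 8.038e-05]  ψ = [0, 0, 2, 0, 0]  (obs o_2=1)
t=3: δ = [2.512e-06, 5.582e-06, 1.507e-05, 2.512e-06, 7.535e-06]  ψ = [0, 4, 2, 0, 2]  (obs o_3=4)
t=4: δ = [2.326e-07, 2.616e-07, 1.884e-06, 2.093e-07, 4.186e-07]  ψ = [1, 4, 2, 2, 2]  (obs o_4=1)
backtrack: best end state = 2; path = [1, 2, 2, 2, 2]

path = [1, 2, 2, 2, 2]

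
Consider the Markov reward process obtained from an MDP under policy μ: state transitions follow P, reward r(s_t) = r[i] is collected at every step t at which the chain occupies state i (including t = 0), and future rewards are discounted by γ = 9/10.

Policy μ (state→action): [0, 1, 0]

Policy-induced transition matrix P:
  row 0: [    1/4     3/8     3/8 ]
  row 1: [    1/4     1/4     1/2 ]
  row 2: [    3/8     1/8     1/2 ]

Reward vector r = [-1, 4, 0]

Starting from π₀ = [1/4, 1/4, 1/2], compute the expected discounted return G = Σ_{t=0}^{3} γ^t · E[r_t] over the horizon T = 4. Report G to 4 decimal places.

G = 2.2022

t=0: π = [0.2500, 0.2500, 0.5000], E[r] = 0.7500, γ^t·E[r] = 0.750000, running G = 0.750000
t=1: π = [0.3125, 0.2188, 0.4688], E[r] = 0.5625, γ^t·E[r] = 0.506250, running G = 1.256250
t=2: π = [0.3086, 0.2305, 0.4609], E[r] = 0.6133, γ^t·E[r] = 0.496758, running G = 1.753008
t=3: π = [0.3076, 0.2310, 0.4614], E[r] = 0.6162, γ^t·E[r] = 0.449218, running G = 2.202226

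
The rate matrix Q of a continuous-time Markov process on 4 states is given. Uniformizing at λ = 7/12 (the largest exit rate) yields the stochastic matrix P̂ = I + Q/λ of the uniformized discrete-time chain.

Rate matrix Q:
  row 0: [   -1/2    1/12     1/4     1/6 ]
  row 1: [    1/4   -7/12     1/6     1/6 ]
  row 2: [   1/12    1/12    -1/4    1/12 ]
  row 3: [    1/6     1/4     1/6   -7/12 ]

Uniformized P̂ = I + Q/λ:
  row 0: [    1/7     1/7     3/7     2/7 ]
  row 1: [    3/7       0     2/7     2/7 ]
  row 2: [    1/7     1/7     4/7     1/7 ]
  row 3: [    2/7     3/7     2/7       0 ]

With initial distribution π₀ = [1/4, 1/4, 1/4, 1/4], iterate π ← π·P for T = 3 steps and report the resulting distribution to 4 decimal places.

t=0: π = [0.2500, 0.2500, 0.2500, 0.2500]
t=1: π = [0.2500, 0.1786, 0.3929, 0.1786]
t=2: π = [0.2194, 0.1684, 0.4337, 0.1786]
t=3: π = [0.2165, 0.1698, 0.4410, 0.1727]

π = [0.2165, 0.1698, 0.4410, 0.1727]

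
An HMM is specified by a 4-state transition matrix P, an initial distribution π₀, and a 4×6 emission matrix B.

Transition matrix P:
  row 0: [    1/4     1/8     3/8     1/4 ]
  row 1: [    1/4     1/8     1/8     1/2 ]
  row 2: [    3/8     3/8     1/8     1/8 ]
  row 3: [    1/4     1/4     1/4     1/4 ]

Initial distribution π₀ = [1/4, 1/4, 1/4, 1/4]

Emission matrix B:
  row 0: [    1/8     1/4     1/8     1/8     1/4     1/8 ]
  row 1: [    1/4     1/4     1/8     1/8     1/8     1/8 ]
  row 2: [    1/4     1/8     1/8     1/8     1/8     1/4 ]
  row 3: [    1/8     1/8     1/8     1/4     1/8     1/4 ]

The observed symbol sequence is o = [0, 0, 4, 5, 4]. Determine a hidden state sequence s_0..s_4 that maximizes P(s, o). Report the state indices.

path = [2, 1, 0, 2, 0]

t=0: δ = [3.125e-02, 6.250e-02, 6.250e-02, 3.125e-02]  (obs o_0=0)
t=1: δ = [2.930e-03, 5.859e-03, 2.930e-03, 3.906e-03]  ψ = [2, 2, 0, 1]  (obs o_1=0)
t=2: δ = [3.662e-04, 1.373e-04, 1.373e-04, 3.662e-04]  ψ = [1, 2, 0, 1]  (obs o_2=4)
t=3: δ = [1.144e-05, 1.144e-05, 3.433e-05, 2.289e-05]  ψ = [0, 3, 0, 0]  (obs o_3=5)
t=4: δ = [3.219e-06, 1.609e-06, 7.153e-07, 7.153e-07]  ψ = [2, 2, 3, 1]  (obs o_4=4)
backtrack: best end state = 0; path = [2, 1, 0, 2, 0]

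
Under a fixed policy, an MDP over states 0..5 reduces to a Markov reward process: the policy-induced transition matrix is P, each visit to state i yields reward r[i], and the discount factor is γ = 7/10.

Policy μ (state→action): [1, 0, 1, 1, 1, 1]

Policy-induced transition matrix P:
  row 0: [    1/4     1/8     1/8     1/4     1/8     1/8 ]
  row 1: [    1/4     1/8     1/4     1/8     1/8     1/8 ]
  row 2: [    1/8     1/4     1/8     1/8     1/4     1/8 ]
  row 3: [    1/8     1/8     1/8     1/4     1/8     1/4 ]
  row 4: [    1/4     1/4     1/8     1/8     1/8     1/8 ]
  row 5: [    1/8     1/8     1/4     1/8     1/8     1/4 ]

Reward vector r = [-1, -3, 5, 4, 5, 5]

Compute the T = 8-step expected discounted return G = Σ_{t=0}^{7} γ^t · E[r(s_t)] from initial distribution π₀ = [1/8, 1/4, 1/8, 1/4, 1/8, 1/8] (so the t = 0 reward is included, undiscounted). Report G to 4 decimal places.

t=0: π = [0.1250, 0.2500, 0.1250, 0.2500, 0.1250, 0.1250], E[r] = 2.0000, γ^t·E[r] = 2.000000, running G = 2.000000
t=1: π = [0.1875, 0.1563, 0.1719, 0.1719, 0.1406, 0.1719], E[r] = 2.4531, γ^t·E[r] = 1.717188, running G = 3.717188
t=2: π = [0.1855, 0.1641, 0.1660, 0.1699, 0.1465, 0.1680], E[r] = 2.4043, γ^t·E[r] = 1.178105, running G = 4.895293
t=3: π = [0.1870, 0.1641, 0.1665, 0.1694, 0.1458, 0.1672], E[r] = 2.3960, γ^t·E[r] = 0.821827, running G = 5.717120
t=4: π = [0.1871, 0.1640, 0.1664, 0.1696, 0.1458, 0.1671], E[r] = 2.3956, γ^t·E[r] = 0.575176, running G = 6.292296
t=5: π = [0.1871, 0.1640, 0.1664, 0.1696, 0.1458, 0.1671], E[r] = 2.3955, γ^t·E[r] = 0.402609, running G = 6.694904
t=6: π = [0.1871, 0.1640, 0.1664, 0.1696, 0.1458, 0.1671], E[r] = 2.3955, γ^t·E[r] = 0.281829, running G = 6.976734
t=7: π = [0.1871, 0.1640, 0.1664, 0.1696, 0.1458, 0.1671], E[r] = 2.3955, γ^t·E[r] = 0.197281, running G = 7.174015

G = 7.1740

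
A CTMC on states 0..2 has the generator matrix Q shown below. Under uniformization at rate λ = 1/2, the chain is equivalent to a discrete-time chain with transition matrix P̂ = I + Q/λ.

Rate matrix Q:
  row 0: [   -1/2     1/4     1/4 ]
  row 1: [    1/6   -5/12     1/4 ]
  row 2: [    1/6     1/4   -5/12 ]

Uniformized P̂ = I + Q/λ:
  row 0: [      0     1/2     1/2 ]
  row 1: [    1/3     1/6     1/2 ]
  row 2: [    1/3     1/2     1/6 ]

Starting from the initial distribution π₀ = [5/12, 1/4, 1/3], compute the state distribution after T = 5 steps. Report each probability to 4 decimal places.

π = [0.2493, 0.3755, 0.3752]

t=0: π = [0.4167, 0.2500, 0.3333]
t=1: π = [0.1944, 0.4167, 0.3889]
t=2: π = [0.2685, 0.3611, 0.3704]
t=3: π = [0.2438, 0.3796, 0.3765]
t=4: π = [0.2521, 0.3735, 0.3745]
t=5: π = [0.2493, 0.3755, 0.3752]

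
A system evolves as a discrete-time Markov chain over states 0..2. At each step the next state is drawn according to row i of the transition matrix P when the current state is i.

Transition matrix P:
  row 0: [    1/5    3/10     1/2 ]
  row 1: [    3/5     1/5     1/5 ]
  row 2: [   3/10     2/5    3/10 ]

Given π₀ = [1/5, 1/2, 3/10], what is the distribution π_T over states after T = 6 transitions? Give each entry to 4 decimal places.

π = [0.3556, 0.3037, 0.3407]

t=0: π = [0.2000, 0.5000, 0.3000]
t=1: π = [0.4300, 0.2800, 0.2900]
t=2: π = [0.3410, 0.3010, 0.3580]
t=3: π = [0.3562, 0.3057, 0.3381]
t=4: π = [0.3561, 0.3032, 0.3407]
t=5: π = [0.3554, 0.3037, 0.3409]
t=6: π = [0.3556, 0.3037, 0.3407]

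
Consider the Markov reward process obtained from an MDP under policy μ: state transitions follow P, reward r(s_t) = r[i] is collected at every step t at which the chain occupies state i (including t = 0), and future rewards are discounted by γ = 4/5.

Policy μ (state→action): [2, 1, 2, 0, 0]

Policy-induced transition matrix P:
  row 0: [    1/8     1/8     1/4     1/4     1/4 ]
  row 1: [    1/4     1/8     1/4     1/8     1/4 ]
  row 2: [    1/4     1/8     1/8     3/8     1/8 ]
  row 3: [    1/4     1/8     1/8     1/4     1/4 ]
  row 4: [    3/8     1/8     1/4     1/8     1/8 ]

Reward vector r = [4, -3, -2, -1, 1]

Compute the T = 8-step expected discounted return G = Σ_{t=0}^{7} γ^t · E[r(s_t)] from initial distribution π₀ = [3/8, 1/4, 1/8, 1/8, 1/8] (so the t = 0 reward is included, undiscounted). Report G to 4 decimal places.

t=0: π = [0.3750, 0.2500, 0.1250, 0.1250, 0.1250], E[r] = 0.5000, γ^t·E[r] = 0.500000, running G = 0.500000
t=1: π = [0.2188, 0.1250, 0.2188, 0.2188, 0.2188], E[r] = 0.0625, γ^t·E[r] = 0.050000, running G = 0.550000
t=2: π = [0.2500, 0.1250, 0.1953, 0.2344, 0.1953], E[r] = 0.1953, γ^t·E[r] = 0.125000, running G = 0.675000
t=3: π = [0.2432, 0.1250, 0.1963, 0.2344, 0.2012], E[r] = 0.1719, γ^t·E[r] = 0.088000, running G = 0.763000
t=4: π = [0.2448, 0.1250, 0.1962, 0.2338, 0.2003], E[r] = 0.1782, γ^t·E[r] = 0.073000, running G = 0.836000
t=5: π = [0.2444, 0.1250, 0.1963, 0.2339, 0.2004], E[r] = 0.1768, γ^t·E[r] = 0.057950, running G = 0.893950
t=6: π = [0.2445, 0.1250, 0.1962, 0.2339, 0.2004], E[r] = 0.1771, γ^t·E[r] = 0.046422, running G = 0.940372
t=7: π = [0.2445, 0.1250, 0.1962, 0.2339, 0.2004], E[r] = 0.1770, γ^t·E[r] = 0.037129, running G = 0.977501

G = 0.9775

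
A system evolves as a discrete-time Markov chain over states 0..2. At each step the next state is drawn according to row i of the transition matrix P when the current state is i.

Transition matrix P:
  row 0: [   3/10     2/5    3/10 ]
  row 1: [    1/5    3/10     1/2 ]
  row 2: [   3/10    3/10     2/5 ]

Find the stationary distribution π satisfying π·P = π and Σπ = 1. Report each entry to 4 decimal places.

π = [0.2673, 0.3267, 0.4059]

Balance equations π_j = Σ_i π_i·P[i][j]:
  π_0 = 3/10·π_0 + 1/5·π_1 + 3/10·π_2
  π_1 = 2/5·π_0 + 3/10·π_1 + 3/10·π_2
  normalize: π_0 + π_1 + π_2 = 1
Solving the linear system gives exactly π = [27/101, 33/101, 41/101].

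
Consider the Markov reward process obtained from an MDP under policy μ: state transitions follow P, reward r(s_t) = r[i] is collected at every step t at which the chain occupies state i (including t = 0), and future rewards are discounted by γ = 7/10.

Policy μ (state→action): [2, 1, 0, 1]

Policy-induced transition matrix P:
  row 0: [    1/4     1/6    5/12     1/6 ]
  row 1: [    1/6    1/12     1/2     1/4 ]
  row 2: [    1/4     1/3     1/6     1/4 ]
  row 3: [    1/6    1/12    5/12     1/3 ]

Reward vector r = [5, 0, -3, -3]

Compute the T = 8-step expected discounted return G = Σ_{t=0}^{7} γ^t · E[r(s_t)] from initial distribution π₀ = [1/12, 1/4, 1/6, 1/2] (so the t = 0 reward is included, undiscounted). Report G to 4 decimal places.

G = -3.3935

t=0: π = [0.0833, 0.2500, 0.1667, 0.5000], E[r] = -1.5833, γ^t·E[r] = -1.583333, running G = -1.583333
t=1: π = [0.1875, 0.1319, 0.3958, 0.2847], E[r] = -1.1042, γ^t·E[r] = -0.772917, running G = -2.356250
t=2: π = [0.2153, 0.1979, 0.3287, 0.2581], E[r] = -0.6840, γ^t·E[r] = -0.335174, running G = -2.691424
t=3: π = [0.2120, 0.1834, 0.3510, 0.2536], E[r] = -0.7537, γ^t·E[r] = -0.258507, running G = -2.949931
t=4: π = [0.2136, 0.1887, 0.3442, 0.2535], E[r] = -0.7251, γ^t·E[r] = -0.174098, running G = -3.124029
t=5: π = [0.2131, 0.1872, 0.3463, 0.2533], E[r] = -0.7333, γ^t·E[r] = -0.123238, running G = -3.247267
t=6: π = [0.2133, 0.1877, 0.3457, 0.2533], E[r] = -0.7306, γ^t·E[r] = -0.085958, running G = -3.333225
t=7: π = [0.2132, 0.1875, 0.3459, 0.2533], E[r] = -0.7314, γ^t·E[r] = -0.060237, running G = -3.393462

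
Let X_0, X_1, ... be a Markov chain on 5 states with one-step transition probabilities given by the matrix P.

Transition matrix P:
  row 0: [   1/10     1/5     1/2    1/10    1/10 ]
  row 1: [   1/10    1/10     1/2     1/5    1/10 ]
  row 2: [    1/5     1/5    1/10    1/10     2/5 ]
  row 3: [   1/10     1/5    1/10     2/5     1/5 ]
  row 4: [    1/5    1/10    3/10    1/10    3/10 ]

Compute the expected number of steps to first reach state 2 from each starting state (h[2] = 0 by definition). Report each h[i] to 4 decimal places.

h = [2.4749, 2.6113, 0.0000, 3.9751, 3.0766]

First-step conditioning: h[2] = 0; for i ≠ 2, h[i] = 1 + Σ_k P[i][k]·h[k].
  h[0] = 1 + 1/10·h[0] + 1/5·h[1] + 1/10·h[3] + 1/10·h[4]
  h[1] = 1 + 1/10·h[0] + 1/10·h[1] + 1/5·h[3] + 1/10·h[4]
  h[3] = 1 + 1/10·h[0] + 1/5·h[1] + 2/5·h[3] + 1/5·h[4]
  h[4] = 1 + 1/5·h[0] + 1/10·h[1] + 1/10·h[3] + 3/10·h[4]
Solving the 4×4 linear system over states ≠ 2 gives exactly h = [6170/2493, 2170/831, 0, 9910/2493, 7670/2493] (h[2] = 0 is the target).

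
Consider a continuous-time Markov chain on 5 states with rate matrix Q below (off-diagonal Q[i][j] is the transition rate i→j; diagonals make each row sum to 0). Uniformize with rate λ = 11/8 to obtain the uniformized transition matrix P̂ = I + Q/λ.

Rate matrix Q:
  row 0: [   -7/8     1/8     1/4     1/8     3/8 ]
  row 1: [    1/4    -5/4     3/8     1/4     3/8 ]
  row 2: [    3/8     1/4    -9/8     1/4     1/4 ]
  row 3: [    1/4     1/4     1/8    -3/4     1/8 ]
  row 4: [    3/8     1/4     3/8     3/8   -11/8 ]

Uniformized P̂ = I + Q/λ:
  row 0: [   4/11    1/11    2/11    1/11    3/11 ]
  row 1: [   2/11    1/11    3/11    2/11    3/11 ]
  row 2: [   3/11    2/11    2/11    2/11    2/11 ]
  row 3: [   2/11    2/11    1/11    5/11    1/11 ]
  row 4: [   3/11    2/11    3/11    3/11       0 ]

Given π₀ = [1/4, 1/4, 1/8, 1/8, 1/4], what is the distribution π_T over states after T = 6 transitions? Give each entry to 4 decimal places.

t=0: π = [0.2500, 0.2500, 0.1250, 0.1250, 0.2500]
t=1: π = [0.2614, 0.1364, 0.2159, 0.2159, 0.1705]
t=2: π = [0.2645, 0.1457, 0.1901, 0.2324, 0.1674]
t=3: π = [0.2624, 0.1445, 0.1891, 0.2364, 0.1675]
t=4: π = [0.2620, 0.1448, 0.1887, 0.2377, 0.1669]
t=5: π = [0.2618, 0.1448, 0.1885, 0.2380, 0.1669]
t=6: π = [0.2617, 0.1449, 0.1885, 0.2381, 0.1668]

π = [0.2617, 0.1449, 0.1885, 0.2381, 0.1668]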